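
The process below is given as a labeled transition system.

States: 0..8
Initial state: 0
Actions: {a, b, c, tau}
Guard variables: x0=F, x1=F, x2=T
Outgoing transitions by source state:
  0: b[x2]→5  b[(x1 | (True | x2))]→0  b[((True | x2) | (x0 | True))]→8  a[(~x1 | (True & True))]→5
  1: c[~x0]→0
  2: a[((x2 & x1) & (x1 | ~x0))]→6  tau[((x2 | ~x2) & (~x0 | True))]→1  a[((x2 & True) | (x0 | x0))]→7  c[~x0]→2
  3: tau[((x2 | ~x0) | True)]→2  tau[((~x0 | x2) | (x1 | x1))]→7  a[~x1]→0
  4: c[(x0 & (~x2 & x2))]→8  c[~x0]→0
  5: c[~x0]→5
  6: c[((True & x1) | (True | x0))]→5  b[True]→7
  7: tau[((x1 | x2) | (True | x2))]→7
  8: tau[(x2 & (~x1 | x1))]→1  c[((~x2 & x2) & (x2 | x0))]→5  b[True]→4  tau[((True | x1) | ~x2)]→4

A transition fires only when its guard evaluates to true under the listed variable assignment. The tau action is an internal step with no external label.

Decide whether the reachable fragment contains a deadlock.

Answer: DEADLOCK-FREE

Trace:
Reach set: {0,1,4,5,8}
  0: a→5  b→0  b→5  b→8  [4 out]
  1: c→0  [1 out]
  4: c→0  [1 out]
  5: c→5  [1 out]
  8: b→4  tau→1  tau→4  [3 out]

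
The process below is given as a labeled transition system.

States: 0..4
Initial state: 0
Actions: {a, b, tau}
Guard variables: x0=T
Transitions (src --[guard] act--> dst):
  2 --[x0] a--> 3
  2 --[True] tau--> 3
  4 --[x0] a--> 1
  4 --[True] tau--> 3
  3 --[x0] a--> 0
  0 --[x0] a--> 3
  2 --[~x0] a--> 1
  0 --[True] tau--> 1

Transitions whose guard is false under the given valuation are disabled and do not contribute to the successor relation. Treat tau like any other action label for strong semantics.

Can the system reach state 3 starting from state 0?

Answer: REACHABLE

Analysis:
7 transition(s) survive guard evaluation.
L0 = {0}
L1 = {1,3}  now seen {0,1,3}
Reachable = {0,1,3}
witness 3: a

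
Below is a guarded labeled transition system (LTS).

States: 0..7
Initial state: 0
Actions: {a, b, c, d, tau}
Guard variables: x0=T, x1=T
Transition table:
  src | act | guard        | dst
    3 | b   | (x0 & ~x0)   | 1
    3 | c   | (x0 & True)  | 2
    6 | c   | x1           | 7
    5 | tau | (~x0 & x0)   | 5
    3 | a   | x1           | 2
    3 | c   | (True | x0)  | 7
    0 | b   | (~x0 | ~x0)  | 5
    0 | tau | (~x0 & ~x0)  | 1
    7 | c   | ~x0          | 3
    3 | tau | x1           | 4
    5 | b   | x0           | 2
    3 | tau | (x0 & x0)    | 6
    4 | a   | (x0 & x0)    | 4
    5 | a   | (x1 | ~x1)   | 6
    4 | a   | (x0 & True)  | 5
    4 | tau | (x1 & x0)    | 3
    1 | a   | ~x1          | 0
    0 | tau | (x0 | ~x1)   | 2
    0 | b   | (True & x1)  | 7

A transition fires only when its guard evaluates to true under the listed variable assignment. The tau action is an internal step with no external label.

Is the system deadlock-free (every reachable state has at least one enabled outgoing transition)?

Answer: DEADLOCK at state 2

Working:
R = {0,2,7}
  0: b→7  tau→2  [deg 2]
  2: ∅  [no exit]
  7: ∅  [no exit]
Path to 2: tau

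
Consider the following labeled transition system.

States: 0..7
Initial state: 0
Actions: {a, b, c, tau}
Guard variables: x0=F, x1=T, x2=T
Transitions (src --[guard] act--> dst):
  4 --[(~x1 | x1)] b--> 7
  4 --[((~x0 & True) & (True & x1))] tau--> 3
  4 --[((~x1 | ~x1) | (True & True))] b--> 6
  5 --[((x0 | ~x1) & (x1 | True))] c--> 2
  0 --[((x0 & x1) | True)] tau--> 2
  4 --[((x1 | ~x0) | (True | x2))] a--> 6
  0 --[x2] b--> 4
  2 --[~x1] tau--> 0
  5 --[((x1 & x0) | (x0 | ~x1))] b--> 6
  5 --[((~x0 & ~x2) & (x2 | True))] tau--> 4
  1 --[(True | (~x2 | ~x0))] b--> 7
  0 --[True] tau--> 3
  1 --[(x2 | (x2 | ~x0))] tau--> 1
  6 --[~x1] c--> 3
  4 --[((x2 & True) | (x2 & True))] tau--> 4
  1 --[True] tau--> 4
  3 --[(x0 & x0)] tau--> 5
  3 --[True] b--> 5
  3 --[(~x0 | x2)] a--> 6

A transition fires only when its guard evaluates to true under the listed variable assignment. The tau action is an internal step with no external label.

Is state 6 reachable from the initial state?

Answer: REACHABLE

Trace:
After dropping false guards: 13 live edges.
depth 0: {0}
depth 1: {2,3,4}  cumulative {0,2,3,4}
depth 2: {5,6,7}  cumulative {0,2,3,4,5,6,7}
Reachable = {0,2,3,4,5,6,7}
trace reaching 6: tau·a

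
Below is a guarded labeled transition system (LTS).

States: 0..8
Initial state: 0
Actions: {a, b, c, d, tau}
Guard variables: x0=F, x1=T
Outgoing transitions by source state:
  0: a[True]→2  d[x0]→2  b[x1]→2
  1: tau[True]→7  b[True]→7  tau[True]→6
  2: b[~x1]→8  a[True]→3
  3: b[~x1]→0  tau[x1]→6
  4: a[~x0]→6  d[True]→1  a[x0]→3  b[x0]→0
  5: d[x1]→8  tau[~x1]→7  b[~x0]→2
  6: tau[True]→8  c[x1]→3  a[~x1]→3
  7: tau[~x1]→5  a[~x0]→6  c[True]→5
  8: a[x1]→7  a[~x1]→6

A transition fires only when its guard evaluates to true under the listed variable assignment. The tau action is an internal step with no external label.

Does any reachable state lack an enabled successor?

Reachable = {0,2,3,5,6,7,8}
  0: a→2  b→2  [deg 2]
  2: a→3  [deg 1]
  3: tau→6  [deg 1]
  5: b→2  d→8  [deg 2]
  6: c→3  tau→8  [deg 2]
  7: a→6  c→5  [deg 2]
  8: a→7  [deg 1]

Answer: DEADLOCK-FREE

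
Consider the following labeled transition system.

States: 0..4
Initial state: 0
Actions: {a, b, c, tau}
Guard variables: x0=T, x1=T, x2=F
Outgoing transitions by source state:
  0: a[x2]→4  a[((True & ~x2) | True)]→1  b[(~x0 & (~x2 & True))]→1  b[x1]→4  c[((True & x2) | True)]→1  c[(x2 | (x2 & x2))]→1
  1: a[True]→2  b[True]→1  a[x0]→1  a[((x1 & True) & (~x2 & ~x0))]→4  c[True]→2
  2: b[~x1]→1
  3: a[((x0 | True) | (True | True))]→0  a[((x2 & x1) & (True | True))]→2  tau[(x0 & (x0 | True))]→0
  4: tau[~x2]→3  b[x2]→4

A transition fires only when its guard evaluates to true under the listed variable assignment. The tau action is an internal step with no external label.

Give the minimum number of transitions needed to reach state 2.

Answer: 2

Working:
Breadth-first toward 2:
  L0 = {0}
  L1 = {1,4}
  L2 = {2,3}
depth(2)=2, e.g. a·a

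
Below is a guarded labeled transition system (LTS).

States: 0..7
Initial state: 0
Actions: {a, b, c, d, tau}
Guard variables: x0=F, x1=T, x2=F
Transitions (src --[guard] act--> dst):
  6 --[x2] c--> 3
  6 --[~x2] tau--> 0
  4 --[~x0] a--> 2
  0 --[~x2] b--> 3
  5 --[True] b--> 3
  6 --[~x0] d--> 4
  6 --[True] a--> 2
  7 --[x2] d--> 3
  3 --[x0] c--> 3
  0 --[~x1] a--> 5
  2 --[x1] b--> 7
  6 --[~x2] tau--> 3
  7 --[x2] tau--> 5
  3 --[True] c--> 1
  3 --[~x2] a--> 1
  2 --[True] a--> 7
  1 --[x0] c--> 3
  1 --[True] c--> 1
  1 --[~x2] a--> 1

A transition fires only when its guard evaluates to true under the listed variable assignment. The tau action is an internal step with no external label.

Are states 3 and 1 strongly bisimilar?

Bisimulation quotient by refinement:
  π0 = {{0,1,2,3,4,5,6,7}}
  π1 = {{0,5},{1,3},{2},{4},{6},{7}}
Fixed point at round 2; 6 class(es).
3∈{1,3}, 1∈{1,3}

Answer: BISIMILAR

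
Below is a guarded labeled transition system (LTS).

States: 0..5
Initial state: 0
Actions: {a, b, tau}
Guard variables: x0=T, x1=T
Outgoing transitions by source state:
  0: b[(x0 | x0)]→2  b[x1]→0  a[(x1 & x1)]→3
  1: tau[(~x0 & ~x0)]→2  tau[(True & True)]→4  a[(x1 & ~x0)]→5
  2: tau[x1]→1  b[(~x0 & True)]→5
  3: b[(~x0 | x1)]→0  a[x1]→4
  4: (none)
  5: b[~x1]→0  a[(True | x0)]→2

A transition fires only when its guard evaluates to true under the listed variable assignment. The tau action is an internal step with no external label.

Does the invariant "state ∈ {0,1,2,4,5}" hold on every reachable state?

Allowed set {0,1,2,4,5}
Reachable = {0,1,2,3,4}
  0: ok
  1: ok
  2: ok
  3: outside
  4: ok
witness against invariant: a → 3

Answer: INVARIANT VIOLATED at state 3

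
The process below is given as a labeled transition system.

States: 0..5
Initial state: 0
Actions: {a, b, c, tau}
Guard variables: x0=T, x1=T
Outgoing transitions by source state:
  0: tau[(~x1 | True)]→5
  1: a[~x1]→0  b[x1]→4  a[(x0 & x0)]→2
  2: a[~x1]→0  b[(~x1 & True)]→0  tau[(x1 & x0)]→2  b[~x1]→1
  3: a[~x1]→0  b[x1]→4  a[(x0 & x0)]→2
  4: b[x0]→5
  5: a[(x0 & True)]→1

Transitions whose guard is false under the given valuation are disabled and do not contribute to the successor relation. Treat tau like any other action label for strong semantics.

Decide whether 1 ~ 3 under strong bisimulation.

Compute ~ classes (split until stable):
  P[0] = {{0,1,2,3,4,5}}
  P[1] = {{0,2},{1,3},{4},{5}}
  P[2] = {{0},{1,3},{2},{4},{5}}
stable after 3 split(s): 5 block(s)
[1]={1,3}  [3]={1,3}

Answer: BISIMILAR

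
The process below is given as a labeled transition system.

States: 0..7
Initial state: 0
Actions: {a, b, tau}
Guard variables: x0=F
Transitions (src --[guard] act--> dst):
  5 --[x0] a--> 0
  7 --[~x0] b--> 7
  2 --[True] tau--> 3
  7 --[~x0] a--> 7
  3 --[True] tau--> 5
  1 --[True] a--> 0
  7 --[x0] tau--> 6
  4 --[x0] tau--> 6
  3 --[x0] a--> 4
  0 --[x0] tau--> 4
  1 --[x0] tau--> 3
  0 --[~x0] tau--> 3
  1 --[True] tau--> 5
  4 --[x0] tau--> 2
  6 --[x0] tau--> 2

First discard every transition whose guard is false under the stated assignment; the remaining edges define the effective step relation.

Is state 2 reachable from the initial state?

Answer: UNREACHABLE

Trace:
After dropping false guards: 7 live edges.
Layer 0: {0}
Layer 1: {3}  now seen {0,3}
Layer 2: {5}  now seen {0,3,5}
R = {0,3,5}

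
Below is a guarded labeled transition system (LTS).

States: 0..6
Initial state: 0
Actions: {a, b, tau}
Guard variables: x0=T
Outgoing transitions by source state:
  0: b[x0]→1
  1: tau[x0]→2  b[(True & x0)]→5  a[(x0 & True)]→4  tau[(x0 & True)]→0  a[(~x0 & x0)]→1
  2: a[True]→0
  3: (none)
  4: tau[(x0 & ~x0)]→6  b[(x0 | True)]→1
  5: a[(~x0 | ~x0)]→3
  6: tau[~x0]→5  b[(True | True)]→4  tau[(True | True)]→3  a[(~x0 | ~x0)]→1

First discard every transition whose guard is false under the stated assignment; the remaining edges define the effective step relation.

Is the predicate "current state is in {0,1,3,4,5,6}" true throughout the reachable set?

Answer: INVARIANT VIOLATED at state 2

Analysis:
Allowed set {0,1,3,4,5,6}
Reachable = {0,1,2,4,5}
  0: ✓
  1: ✓
  2: ✗ unsafe
  4: ✓
  5: ✓
reach 2 via b·tau — violates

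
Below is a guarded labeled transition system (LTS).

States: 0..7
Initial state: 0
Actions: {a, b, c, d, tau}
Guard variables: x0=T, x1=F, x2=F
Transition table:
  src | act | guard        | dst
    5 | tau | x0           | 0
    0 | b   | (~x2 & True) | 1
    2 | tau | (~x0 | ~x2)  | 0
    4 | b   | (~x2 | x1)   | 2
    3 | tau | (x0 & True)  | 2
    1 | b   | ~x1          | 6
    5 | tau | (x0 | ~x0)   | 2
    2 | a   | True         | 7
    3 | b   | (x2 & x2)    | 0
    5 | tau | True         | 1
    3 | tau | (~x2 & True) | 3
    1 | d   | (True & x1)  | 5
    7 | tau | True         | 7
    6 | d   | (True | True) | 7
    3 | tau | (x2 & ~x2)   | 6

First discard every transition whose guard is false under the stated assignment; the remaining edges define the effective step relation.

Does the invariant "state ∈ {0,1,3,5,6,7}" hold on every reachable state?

Allowed set {0,1,3,5,6,7}
Reach set: {0,1,6,7}
  0: ok
  1: ok
  6: ok
  7: ok

Answer: INVARIANT HOLDS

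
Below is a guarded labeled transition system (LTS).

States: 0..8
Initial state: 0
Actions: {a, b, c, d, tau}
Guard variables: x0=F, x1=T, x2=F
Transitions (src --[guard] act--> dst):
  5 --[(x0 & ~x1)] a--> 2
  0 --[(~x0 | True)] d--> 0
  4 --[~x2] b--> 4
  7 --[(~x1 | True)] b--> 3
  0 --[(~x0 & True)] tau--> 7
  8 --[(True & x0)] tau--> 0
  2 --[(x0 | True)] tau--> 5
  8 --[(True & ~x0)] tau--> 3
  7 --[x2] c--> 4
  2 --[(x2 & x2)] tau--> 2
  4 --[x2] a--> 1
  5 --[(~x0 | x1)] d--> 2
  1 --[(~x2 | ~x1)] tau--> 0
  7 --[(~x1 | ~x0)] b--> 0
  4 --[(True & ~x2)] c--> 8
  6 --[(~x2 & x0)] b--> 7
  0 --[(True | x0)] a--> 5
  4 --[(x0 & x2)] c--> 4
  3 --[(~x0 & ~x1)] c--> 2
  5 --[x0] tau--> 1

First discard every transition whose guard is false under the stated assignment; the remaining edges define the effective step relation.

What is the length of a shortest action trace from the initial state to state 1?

Answer: UNREACHABLE

Trace:
Layered search for 1:
  L0 = {0}
  L1 = {5,7}
  L2 = {2,3}
1 never appears.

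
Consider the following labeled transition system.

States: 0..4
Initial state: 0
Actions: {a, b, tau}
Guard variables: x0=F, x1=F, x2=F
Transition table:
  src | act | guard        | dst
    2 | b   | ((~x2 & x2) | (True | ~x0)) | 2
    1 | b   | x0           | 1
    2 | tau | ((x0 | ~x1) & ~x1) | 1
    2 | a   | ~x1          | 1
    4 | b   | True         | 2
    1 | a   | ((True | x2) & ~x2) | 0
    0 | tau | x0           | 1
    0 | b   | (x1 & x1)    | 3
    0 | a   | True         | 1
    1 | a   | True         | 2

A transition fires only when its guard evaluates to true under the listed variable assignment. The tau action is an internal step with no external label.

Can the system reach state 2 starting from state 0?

After dropping false guards: 7 live edges.
depth 0: {0}
depth 1: {1}  now seen {0,1}
depth 2: {2}  now seen {0,1,2}
Reach set: {0,1,2}
trace reaching 2: a·a

Answer: REACHABLE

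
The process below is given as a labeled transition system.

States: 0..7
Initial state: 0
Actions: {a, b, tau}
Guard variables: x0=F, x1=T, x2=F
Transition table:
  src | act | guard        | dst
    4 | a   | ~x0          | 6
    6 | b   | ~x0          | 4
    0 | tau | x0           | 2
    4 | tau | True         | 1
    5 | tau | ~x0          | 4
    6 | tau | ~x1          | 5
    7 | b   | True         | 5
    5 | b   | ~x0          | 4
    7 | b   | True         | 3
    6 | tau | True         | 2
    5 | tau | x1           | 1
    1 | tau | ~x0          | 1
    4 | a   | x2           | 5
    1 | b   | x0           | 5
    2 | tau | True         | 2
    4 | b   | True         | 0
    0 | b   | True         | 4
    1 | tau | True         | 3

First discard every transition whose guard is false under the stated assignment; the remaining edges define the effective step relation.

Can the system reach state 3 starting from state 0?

Guard filter leaves 14 enabled edge(s).
Layer 0: {0}
Layer 1: {4}  now seen {0,4}
Layer 2: {1,6}  now seen {0,1,4,6}
Layer 3: {2,3}  now seen {0,1,2,3,4,6}
Reachable = {0,1,2,3,4,6}
trace reaching 3: b·tau·tau

Answer: REACHABLE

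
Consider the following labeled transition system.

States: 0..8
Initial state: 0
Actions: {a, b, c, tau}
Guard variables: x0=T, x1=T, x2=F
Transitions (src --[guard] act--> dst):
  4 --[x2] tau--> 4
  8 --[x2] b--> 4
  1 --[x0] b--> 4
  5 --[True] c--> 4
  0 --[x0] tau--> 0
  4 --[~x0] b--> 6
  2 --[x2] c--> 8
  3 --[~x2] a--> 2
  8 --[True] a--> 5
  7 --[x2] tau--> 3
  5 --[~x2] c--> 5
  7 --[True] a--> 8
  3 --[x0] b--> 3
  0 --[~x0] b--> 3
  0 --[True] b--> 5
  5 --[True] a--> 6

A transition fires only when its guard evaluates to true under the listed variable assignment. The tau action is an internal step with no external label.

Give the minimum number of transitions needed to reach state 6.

Answer: 2

Working:
Layered search for 6:
  depth 0: {0}
  depth 1: {5}
  depth 2: {4,6}
depth(6)=2, e.g. b·a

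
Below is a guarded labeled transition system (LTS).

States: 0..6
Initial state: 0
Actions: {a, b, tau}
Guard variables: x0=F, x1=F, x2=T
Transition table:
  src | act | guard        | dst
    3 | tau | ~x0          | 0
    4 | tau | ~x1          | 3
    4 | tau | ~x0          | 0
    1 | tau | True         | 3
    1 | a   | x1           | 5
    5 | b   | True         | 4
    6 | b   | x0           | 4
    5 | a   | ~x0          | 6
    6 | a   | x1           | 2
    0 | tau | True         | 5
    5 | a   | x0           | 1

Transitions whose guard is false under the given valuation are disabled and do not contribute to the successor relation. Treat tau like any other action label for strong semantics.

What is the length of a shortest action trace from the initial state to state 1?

Breadth-first toward 1:
  Layer 0: {0}
  Layer 1: {5}
  Layer 2: {4,6}
  Layer 3: {3}
1 never appears.

Answer: UNREACHABLE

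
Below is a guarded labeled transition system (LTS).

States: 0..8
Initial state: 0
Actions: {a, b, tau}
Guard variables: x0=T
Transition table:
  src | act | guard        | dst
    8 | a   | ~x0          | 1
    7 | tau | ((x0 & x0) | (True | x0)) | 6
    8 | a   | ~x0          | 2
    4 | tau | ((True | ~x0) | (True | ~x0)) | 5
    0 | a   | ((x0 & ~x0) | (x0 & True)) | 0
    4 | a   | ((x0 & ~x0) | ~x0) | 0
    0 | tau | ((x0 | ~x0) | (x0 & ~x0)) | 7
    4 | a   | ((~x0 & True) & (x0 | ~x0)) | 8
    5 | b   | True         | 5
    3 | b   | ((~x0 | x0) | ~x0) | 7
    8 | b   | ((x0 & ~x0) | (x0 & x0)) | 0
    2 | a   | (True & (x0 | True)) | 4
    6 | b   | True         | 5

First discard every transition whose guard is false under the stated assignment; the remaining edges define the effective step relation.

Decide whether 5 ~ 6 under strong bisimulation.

Bisimulation quotient by refinement:
  round 0: {{0,1,2,3,4,5,6,7,8}}
  round 1: {{0},{1},{2},{3,5,6,8},{4,7}}
  round 2: {{0},{1},{2},{3},{4,7},{5,6},{8}}
stable after 3 split(s): 7 block(s)
class of 5: {5,6}; class of 6: {5,6}

Answer: BISIMILAR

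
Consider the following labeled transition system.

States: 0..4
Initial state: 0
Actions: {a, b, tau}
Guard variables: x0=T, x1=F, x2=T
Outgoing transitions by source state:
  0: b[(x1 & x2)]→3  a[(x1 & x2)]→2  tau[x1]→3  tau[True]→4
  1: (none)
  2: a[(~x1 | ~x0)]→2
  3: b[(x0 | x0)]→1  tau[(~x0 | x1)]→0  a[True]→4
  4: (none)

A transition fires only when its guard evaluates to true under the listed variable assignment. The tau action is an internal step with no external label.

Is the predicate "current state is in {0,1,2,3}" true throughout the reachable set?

Answer: INVARIANT VIOLATED at state 4

Working:
Safe = {0,1,2,3}
Reachable = {0,4}
  0: safe
  4: VIOLATES
counterexample path to 4: tau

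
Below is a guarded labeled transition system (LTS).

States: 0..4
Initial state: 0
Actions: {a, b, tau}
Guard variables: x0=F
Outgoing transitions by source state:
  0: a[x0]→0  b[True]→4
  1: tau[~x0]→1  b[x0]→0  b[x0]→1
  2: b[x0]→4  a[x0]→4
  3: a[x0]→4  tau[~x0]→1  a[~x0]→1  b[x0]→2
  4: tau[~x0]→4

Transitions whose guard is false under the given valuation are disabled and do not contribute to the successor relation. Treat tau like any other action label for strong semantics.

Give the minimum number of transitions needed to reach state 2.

Answer: UNREACHABLE

Trace:
Breadth-first toward 2:
  L0 = {0}
  L1 = {4}
2 never appears.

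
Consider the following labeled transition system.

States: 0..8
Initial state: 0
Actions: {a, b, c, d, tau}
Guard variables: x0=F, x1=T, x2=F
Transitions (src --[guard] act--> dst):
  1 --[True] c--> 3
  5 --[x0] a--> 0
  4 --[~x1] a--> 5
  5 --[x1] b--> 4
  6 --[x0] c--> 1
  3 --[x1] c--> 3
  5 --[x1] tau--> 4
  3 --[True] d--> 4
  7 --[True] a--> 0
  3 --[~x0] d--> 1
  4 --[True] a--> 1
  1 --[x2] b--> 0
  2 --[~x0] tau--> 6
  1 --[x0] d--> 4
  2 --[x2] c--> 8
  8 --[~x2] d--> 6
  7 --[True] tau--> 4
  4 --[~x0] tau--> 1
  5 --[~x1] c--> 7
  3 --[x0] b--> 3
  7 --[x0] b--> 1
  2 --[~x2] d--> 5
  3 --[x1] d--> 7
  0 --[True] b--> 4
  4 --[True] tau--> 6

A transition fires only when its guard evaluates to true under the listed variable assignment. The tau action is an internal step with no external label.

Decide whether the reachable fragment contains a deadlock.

Answer: DEADLOCK at state 6

Analysis:
R = {0,1,3,4,6,7}
  0: b→4  [deg 1]
  1: c→3  [deg 1]
  3: c→3  d→1  d→4  d→7  [deg 4]
  4: a→1  tau→1  tau→6  [deg 3]
  6: ∅  [no exit]
  7: a→0  tau→4  [deg 2]
witness 6: b·tau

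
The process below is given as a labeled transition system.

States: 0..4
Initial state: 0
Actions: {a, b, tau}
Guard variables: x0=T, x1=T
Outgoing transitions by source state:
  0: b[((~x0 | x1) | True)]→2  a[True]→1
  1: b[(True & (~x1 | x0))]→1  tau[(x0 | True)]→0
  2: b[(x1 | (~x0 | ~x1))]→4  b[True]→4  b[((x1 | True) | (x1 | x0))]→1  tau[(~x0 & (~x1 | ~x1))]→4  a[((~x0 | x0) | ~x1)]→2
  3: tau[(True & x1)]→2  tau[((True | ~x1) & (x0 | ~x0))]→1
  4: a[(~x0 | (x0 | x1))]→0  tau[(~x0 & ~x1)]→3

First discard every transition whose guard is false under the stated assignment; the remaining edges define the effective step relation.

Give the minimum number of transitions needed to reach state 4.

Answer: 2

Working:
Layered search for 4:
  L0 = {0}
  L1 = {1,2}
  L2 = {4}
depth(4)=2, e.g. b·b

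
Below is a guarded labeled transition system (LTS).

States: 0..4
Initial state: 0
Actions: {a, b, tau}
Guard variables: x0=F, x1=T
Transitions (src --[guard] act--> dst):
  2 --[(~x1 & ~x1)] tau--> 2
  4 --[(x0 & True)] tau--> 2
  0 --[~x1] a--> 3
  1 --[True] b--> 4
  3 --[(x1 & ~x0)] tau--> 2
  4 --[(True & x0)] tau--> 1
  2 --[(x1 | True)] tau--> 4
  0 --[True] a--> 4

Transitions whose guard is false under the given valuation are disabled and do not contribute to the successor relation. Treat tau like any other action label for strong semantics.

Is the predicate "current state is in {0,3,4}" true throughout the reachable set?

Allowed set {0,3,4}
Reachable = {0,4}
  0: ok
  4: ok

Answer: INVARIANT HOLDS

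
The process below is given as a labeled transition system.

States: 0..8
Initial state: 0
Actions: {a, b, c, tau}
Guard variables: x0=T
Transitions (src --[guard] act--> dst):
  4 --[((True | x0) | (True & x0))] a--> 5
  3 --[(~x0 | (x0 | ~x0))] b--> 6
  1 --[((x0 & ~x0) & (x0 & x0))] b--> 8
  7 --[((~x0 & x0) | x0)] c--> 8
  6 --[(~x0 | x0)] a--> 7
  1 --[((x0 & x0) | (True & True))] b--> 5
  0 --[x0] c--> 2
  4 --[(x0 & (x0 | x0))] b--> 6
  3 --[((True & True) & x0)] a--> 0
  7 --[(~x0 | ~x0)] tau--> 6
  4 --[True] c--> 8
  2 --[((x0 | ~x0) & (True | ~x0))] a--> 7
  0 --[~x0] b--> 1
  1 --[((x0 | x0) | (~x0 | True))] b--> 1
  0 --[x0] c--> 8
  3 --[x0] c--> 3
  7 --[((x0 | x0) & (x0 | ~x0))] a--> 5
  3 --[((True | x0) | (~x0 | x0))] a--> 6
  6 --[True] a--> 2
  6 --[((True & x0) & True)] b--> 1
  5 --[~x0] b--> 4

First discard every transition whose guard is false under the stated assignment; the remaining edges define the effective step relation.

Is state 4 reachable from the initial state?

Answer: UNREACHABLE

Analysis:
Guard filter leaves 17 enabled edge(s).
L0 = {0}
L1 = {2,8}  total {0,2,8}
L2 = {7}  total {0,2,7,8}
L3 = {5}  total {0,2,5,7,8}
R = {0,2,5,7,8}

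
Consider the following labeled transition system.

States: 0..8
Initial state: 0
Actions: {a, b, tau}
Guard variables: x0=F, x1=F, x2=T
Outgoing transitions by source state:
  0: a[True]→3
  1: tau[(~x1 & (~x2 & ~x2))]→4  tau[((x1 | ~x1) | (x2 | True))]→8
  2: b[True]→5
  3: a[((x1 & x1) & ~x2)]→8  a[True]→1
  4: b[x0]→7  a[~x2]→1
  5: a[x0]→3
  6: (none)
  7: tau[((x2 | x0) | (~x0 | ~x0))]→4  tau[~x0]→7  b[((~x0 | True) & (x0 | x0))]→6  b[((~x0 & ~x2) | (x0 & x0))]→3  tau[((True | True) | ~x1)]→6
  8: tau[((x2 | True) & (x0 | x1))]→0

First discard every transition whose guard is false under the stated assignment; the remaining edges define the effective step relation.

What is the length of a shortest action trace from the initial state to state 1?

Answer: 2

Working:
BFS to 1:
  Layer 0: {0}
  Layer 1: {3}
  Layer 2: {1}
1 enters at depth 2; path a·a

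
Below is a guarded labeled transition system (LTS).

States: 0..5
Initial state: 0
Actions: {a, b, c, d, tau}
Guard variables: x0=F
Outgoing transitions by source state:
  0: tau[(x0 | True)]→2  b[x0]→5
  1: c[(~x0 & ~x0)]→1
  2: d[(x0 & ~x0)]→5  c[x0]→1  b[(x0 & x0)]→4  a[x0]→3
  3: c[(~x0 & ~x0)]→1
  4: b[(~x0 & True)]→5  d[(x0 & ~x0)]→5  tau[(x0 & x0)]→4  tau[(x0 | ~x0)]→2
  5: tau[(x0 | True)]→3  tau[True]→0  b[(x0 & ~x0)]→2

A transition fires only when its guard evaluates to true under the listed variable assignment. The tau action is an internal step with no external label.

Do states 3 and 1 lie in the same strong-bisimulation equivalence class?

Compute ~ classes (split until stable):
  round 0: {{0,1,2,3,4,5}}
  round 1: {{0,5},{1,3},{2},{4}}
  round 2: {{0},{1,3},{2},{4},{5}}
Fixed point at round 3; 5 class(es).
[3]={1,3}  [1]={1,3}

Answer: BISIMILAR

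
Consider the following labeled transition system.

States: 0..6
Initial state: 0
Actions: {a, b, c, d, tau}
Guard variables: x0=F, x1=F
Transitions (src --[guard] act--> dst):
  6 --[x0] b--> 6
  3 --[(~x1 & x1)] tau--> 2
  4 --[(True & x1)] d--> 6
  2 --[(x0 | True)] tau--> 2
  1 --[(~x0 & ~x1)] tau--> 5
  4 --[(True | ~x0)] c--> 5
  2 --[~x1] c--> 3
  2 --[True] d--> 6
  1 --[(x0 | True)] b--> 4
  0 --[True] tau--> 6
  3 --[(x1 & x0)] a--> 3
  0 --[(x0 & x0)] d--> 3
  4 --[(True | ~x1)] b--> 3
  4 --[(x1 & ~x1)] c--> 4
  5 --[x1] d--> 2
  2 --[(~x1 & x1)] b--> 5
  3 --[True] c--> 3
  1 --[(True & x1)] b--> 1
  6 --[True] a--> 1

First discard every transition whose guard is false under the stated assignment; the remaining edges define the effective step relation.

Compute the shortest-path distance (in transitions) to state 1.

BFS to 1:
  Layer 0: {0}
  Layer 1: {6}
  Layer 2: {1}
depth(1)=2, e.g. tau·a

Answer: 2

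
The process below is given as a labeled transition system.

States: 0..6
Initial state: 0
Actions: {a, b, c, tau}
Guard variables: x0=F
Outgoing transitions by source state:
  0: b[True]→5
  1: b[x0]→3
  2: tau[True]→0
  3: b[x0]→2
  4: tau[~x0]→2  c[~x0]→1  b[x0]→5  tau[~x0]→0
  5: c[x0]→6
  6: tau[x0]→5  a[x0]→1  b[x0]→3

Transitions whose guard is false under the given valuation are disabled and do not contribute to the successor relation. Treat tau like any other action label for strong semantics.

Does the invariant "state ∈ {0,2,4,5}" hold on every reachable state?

Inv-set: {0,2,4,5}
Reachable = {0,5}
  0: ok
  5: ok

Answer: INVARIANT HOLDS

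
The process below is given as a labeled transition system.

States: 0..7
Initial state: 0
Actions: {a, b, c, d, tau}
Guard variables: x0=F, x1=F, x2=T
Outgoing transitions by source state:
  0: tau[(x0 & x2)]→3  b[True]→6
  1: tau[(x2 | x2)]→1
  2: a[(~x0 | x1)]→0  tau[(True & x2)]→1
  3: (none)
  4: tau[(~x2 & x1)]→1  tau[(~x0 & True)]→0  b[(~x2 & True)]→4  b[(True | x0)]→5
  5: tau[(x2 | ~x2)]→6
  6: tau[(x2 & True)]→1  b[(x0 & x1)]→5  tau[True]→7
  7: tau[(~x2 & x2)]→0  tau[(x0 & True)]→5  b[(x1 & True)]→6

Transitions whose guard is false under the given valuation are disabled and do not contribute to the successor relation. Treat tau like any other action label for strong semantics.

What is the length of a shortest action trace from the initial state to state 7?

Breadth-first toward 7:
  Layer 0: {0}
  Layer 1: {6}
  Layer 2: {1,7}
depth(7)=2, e.g. b·tau

Answer: 2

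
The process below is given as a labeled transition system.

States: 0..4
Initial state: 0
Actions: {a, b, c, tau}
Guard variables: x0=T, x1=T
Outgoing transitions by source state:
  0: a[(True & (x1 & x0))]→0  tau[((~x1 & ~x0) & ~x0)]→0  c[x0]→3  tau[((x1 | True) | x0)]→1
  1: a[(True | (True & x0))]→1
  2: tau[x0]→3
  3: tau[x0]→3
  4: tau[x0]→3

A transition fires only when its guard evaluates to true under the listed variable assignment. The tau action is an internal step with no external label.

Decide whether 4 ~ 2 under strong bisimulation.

Answer: BISIMILAR

Working:
Refine partition for ~:
  round 0: {{0,1,2,3,4}}
  round 1: {{0},{1},{2,3,4}}
stable after 2 split(s): 3 block(s)
4∈{2,3,4}, 2∈{2,3,4}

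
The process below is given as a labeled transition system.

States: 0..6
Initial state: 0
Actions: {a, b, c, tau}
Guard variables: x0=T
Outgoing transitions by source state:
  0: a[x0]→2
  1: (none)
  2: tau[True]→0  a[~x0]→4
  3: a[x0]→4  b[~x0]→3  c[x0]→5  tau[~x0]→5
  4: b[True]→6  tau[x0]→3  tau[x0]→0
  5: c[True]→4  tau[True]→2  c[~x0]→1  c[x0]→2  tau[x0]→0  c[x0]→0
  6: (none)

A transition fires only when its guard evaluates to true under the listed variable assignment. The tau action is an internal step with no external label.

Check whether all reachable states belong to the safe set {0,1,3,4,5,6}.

Answer: INVARIANT VIOLATED at state 2

Analysis:
Allowed set {0,1,3,4,5,6}
Reachable = {0,2}
  0: ✓
  2: VIOLATES
witness against invariant: a → 2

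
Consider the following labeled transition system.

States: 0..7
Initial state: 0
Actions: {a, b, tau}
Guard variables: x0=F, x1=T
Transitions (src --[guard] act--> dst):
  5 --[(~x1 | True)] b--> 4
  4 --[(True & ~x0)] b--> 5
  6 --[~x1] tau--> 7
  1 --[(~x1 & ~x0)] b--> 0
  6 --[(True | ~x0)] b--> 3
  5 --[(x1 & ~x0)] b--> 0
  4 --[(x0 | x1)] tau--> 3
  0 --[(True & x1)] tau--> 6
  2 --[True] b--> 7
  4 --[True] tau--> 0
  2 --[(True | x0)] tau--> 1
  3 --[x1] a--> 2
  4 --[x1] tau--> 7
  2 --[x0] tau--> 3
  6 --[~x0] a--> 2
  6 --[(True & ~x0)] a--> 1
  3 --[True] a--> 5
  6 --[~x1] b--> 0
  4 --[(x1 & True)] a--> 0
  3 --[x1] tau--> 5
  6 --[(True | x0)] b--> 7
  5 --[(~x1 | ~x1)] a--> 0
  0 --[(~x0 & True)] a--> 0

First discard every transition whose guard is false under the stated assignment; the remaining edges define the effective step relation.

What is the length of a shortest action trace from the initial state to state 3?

Answer: 2

Working:
Layered search for 3:
  depth 0: {0}
  depth 1: {6}
  depth 2: {1,2,3,7}
first hit 3 at d=2 via tau·b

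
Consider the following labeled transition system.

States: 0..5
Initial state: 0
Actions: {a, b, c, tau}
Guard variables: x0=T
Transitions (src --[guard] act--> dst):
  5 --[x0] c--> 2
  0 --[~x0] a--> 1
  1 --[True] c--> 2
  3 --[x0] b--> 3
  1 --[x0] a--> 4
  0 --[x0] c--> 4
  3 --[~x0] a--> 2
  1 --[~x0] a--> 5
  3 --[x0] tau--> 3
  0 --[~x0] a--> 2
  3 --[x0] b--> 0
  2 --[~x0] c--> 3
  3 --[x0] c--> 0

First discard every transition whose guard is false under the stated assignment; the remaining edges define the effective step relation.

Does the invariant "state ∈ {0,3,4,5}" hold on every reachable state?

Allowed set {0,3,4,5}
Reachable = {0,4}
  0: safe
  4: safe

Answer: INVARIANT HOLDS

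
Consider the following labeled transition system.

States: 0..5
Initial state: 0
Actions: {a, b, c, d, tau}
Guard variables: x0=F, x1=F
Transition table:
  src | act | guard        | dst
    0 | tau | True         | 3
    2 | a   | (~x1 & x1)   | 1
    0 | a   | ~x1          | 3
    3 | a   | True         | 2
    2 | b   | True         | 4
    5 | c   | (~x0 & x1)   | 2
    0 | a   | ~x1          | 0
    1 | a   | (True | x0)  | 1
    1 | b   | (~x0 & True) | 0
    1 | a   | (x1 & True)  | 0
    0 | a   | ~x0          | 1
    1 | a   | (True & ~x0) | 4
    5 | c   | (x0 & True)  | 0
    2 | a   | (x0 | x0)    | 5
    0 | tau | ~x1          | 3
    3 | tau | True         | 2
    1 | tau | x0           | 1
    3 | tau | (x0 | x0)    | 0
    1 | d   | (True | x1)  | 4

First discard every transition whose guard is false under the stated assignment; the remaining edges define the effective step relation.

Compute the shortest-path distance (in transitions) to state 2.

Answer: 2

Working:
BFS to 2:
  depth 0: {0}
  depth 1: {1,3}
  depth 2: {2,4}
2 enters at depth 2; path a·a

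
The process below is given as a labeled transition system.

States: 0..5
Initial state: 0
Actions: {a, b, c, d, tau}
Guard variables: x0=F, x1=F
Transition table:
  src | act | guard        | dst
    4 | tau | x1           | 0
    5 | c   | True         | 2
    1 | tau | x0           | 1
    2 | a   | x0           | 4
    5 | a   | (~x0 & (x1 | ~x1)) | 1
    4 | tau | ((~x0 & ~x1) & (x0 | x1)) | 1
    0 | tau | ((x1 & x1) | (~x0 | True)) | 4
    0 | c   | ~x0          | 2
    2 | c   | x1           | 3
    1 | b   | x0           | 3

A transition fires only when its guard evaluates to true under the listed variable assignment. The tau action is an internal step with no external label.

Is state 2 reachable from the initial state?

After dropping false guards: 4 live edges.
L0 = {0}
L1 = {2,4}  total {0,2,4}
Reach set: {0,2,4}
Path to 2: c

Answer: REACHABLE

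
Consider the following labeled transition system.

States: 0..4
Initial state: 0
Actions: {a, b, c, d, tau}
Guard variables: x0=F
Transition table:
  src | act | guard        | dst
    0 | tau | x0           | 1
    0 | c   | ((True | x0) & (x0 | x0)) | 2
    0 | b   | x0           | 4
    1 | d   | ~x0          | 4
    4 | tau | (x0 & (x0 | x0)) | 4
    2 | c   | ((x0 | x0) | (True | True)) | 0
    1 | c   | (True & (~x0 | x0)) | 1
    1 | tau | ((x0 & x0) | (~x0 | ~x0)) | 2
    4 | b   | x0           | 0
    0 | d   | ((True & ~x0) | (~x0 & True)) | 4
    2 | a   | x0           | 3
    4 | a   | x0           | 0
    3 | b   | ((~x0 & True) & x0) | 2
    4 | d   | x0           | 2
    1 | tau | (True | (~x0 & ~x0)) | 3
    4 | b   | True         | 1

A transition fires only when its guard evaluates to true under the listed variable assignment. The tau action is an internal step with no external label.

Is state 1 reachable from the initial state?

Answer: REACHABLE

Analysis:
After dropping false guards: 7 live edges.
L0 = {0}
L1 = {4}  cumulative {0,4}
L2 = {1}  cumulative {0,1,4}
L3 = {2,3}  cumulative {0,1,2,3,4}
Reachable = {0,1,2,3,4}
trace reaching 1: d·b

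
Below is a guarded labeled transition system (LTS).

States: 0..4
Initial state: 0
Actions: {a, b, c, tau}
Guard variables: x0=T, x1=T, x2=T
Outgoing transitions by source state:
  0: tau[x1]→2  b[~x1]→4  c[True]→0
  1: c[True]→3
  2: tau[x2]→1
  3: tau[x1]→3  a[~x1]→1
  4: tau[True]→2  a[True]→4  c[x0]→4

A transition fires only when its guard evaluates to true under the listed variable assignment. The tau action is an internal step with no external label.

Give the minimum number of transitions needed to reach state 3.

BFS to 3:
  Layer 0: {0}
  Layer 1: {2}
  Layer 2: {1}
  Layer 3: {3}
first hit 3 at d=3 via tau·tau·c

Answer: 3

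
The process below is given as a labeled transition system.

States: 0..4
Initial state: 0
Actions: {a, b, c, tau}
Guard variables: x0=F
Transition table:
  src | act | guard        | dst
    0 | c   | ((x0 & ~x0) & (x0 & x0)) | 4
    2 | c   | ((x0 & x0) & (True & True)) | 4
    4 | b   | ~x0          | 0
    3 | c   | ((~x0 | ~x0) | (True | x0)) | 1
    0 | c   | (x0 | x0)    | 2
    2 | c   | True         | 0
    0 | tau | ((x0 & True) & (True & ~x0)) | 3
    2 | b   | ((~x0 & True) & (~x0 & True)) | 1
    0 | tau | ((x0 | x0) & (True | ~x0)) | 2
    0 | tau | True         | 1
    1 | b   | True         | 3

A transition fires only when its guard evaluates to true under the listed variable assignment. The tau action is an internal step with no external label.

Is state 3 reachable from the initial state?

Answer: REACHABLE

Trace:
6 transition(s) survive guard evaluation.
Layer 0: {0}
Layer 1: {1}  cumulative {0,1}
Layer 2: {3}  cumulative {0,1,3}
Reachable = {0,1,3}
witness 3: tau·b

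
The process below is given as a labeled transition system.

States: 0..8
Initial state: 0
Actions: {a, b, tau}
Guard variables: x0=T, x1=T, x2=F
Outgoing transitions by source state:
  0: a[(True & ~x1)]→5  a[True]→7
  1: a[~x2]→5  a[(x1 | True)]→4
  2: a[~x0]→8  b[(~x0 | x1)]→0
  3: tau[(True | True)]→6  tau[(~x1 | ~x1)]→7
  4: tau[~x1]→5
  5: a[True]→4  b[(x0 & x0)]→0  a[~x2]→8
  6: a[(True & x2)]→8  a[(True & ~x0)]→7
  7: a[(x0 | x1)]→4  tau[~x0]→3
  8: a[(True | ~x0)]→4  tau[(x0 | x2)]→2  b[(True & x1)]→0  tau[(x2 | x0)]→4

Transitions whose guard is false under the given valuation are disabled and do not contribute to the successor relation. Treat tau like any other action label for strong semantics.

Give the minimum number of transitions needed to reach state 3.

BFS to 3:
  L0 = {0}
  L1 = {7}
  L2 = {4}
3 never appears.

Answer: UNREACHABLE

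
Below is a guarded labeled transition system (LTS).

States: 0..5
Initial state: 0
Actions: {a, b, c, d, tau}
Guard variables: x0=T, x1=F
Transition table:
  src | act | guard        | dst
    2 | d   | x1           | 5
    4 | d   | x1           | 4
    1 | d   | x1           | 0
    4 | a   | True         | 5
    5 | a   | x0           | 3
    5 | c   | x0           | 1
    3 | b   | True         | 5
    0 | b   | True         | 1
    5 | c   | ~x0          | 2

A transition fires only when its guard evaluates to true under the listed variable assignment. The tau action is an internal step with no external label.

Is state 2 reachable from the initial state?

After dropping false guards: 5 live edges.
L0 = {0}
L1 = {1}  cumulative {0,1}
Reachable = {0,1}

Answer: UNREACHABLE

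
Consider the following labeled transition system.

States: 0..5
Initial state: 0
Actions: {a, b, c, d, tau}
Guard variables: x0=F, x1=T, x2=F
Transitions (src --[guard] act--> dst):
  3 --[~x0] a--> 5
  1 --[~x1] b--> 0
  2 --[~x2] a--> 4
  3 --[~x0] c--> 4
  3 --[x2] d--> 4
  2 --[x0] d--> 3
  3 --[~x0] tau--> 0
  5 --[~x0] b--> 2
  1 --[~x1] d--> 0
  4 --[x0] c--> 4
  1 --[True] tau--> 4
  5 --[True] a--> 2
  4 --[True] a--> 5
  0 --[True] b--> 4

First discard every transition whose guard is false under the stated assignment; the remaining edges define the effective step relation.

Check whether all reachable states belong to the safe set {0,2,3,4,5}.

Answer: INVARIANT HOLDS

Analysis:
Inv-set: {0,2,3,4,5}
Reach set: {0,2,4,5}
  0: ✓
  2: ✓
  4: ✓
  5: ✓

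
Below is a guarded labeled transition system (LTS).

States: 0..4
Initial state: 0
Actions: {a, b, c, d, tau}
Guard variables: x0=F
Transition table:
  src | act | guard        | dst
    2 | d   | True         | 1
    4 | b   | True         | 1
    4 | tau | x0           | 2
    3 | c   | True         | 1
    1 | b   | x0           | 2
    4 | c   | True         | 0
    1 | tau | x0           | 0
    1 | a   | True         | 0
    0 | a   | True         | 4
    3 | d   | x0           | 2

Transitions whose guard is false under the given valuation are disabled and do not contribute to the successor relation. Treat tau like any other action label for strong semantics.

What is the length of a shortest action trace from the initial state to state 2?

Answer: UNREACHABLE

Working:
BFS to 2:
  L0 = {0}
  L1 = {4}
  L2 = {1}
2 never appears.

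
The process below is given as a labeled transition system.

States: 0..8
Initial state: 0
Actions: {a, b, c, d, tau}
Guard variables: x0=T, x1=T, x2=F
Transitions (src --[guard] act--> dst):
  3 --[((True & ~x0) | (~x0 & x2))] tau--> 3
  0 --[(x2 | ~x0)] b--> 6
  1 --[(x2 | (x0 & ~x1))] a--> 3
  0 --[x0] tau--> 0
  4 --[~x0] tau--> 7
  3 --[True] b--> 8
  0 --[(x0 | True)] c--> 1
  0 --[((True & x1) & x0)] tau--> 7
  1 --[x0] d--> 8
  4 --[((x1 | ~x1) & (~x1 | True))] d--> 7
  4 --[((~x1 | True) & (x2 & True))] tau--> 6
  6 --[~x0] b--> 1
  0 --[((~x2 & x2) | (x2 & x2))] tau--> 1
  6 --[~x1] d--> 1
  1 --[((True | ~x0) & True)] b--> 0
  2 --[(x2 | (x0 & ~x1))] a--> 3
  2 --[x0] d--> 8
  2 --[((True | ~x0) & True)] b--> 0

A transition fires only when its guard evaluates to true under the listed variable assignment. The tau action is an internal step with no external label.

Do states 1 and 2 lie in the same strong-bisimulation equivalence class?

Refine partition for ~:
  P[0] = {{0,1,2,3,4,5,6,7,8}}
  P[1] = {{0},{1,2},{3},{4},{5,6,7,8}}
5 equivalence class(es) (converged in 2)
[1]={1,2}  [2]={1,2}

Answer: BISIMILAR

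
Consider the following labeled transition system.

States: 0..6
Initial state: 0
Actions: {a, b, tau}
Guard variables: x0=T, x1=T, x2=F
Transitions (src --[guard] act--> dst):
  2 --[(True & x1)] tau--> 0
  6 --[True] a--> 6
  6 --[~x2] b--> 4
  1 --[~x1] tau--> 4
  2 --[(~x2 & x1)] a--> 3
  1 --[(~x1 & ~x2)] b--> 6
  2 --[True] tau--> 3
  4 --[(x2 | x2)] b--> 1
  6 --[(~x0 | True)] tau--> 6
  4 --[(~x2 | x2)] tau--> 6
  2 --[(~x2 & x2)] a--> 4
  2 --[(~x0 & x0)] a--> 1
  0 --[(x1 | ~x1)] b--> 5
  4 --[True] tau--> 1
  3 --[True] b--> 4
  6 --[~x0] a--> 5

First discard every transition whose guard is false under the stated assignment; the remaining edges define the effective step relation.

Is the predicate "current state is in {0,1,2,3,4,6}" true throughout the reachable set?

Inv-set: {0,1,2,3,4,6}
Reachable = {0,5}
  0: ok
  5: VIOLATES
counterexample path to 5: b

Answer: INVARIANT VIOLATED at state 5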